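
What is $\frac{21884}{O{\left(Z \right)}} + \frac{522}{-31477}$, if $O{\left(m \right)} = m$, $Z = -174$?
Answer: $- \frac{344466748}{2738499} \approx -125.79$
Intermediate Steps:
$\frac{21884}{O{\left(Z \right)}} + \frac{522}{-31477} = \frac{21884}{-174} + \frac{522}{-31477} = 21884 \left(- \frac{1}{174}\right) + 522 \left(- \frac{1}{31477}\right) = - \frac{10942}{87} - \frac{522}{31477} = - \frac{344466748}{2738499}$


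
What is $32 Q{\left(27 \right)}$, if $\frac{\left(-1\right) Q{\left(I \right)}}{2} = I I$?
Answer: $-46656$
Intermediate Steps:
$Q{\left(I \right)} = - 2 I^{2}$ ($Q{\left(I \right)} = - 2 I I = - 2 I^{2}$)
$32 Q{\left(27 \right)} = 32 \left(- 2 \cdot 27^{2}\right) = 32 \left(\left(-2\right) 729\right) = 32 \left(-1458\right) = -46656$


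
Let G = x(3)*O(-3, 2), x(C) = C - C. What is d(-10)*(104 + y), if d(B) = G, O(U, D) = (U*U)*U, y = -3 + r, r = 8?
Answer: 0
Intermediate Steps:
y = 5 (y = -3 + 8 = 5)
O(U, D) = U³ (O(U, D) = U²*U = U³)
x(C) = 0
G = 0 (G = 0*(-3)³ = 0*(-27) = 0)
d(B) = 0
d(-10)*(104 + y) = 0*(104 + 5) = 0*109 = 0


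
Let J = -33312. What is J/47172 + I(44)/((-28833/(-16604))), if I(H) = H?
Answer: 398836264/16191789 ≈ 24.632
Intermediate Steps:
J/47172 + I(44)/((-28833/(-16604))) = -33312/47172 + 44/((-28833/(-16604))) = -33312*1/47172 + 44/((-28833*(-1/16604))) = -2776/3931 + 44/(4119/2372) = -2776/3931 + 44*(2372/4119) = -2776/3931 + 104368/4119 = 398836264/16191789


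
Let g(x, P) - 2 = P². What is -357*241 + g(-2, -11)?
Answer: -85914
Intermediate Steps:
g(x, P) = 2 + P²
-357*241 + g(-2, -11) = -357*241 + (2 + (-11)²) = -86037 + (2 + 121) = -86037 + 123 = -85914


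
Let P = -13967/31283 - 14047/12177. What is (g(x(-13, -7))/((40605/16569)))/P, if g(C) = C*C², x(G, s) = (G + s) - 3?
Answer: 56758473940581/18292011100 ≈ 3102.9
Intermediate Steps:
x(G, s) = -3 + G + s
g(C) = C³
P = -1351460/844641 (P = -13967*1/31283 - 14047*1/12177 = -13967/31283 - 1277/1107 = -1351460/844641 ≈ -1.6000)
(g(x(-13, -7))/((40605/16569)))/P = ((-3 - 13 - 7)³/((40605/16569)))/(-1351460/844641) = ((-23)³/((40605*(1/16569))))*(-844641/1351460) = -12167/13535/5523*(-844641/1351460) = -12167*5523/13535*(-844641/1351460) = -67198341/13535*(-844641/1351460) = 56758473940581/18292011100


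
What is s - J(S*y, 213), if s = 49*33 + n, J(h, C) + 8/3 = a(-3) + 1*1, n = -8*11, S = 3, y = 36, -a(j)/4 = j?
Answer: 4556/3 ≈ 1518.7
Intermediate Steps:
a(j) = -4*j
n = -88
J(h, C) = 31/3 (J(h, C) = -8/3 + (-4*(-3) + 1*1) = -8/3 + (12 + 1) = -8/3 + 13 = 31/3)
s = 1529 (s = 49*33 - 88 = 1617 - 88 = 1529)
s - J(S*y, 213) = 1529 - 1*31/3 = 1529 - 31/3 = 4556/3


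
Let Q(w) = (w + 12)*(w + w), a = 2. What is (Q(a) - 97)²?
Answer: 1681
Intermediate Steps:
Q(w) = 2*w*(12 + w) (Q(w) = (12 + w)*(2*w) = 2*w*(12 + w))
(Q(a) - 97)² = (2*2*(12 + 2) - 97)² = (2*2*14 - 97)² = (56 - 97)² = (-41)² = 1681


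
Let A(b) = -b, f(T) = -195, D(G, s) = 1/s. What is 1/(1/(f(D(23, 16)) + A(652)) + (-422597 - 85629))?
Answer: -847/430467423 ≈ -1.9676e-6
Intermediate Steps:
1/(1/(f(D(23, 16)) + A(652)) + (-422597 - 85629)) = 1/(1/(-195 - 1*652) + (-422597 - 85629)) = 1/(1/(-195 - 652) - 508226) = 1/(1/(-847) - 508226) = 1/(-1/847 - 508226) = 1/(-430467423/847) = -847/430467423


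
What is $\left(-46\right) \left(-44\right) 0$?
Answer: $0$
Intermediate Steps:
$\left(-46\right) \left(-44\right) 0 = 2024 \cdot 0 = 0$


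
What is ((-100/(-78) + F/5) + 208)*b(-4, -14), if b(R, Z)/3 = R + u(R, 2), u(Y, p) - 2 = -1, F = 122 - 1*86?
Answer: -126642/65 ≈ -1948.3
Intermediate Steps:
F = 36 (F = 122 - 86 = 36)
u(Y, p) = 1 (u(Y, p) = 2 - 1 = 1)
b(R, Z) = 3 + 3*R (b(R, Z) = 3*(R + 1) = 3*(1 + R) = 3 + 3*R)
((-100/(-78) + F/5) + 208)*b(-4, -14) = ((-100/(-78) + 36/5) + 208)*(3 + 3*(-4)) = ((-100*(-1/78) + 36*(⅕)) + 208)*(3 - 12) = ((50/39 + 36/5) + 208)*(-9) = (1654/195 + 208)*(-9) = (42214/195)*(-9) = -126642/65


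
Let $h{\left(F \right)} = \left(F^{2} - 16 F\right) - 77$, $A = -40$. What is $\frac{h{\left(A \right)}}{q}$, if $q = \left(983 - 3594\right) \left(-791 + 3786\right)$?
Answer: $- \frac{309}{1117135} \approx -0.0002766$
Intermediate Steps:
$h{\left(F \right)} = -77 + F^{2} - 16 F$
$q = -7819945$ ($q = \left(-2611\right) 2995 = -7819945$)
$\frac{h{\left(A \right)}}{q} = \frac{-77 + \left(-40\right)^{2} - -640}{-7819945} = \left(-77 + 1600 + 640\right) \left(- \frac{1}{7819945}\right) = 2163 \left(- \frac{1}{7819945}\right) = - \frac{309}{1117135}$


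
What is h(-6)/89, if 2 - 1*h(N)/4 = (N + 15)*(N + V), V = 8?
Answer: -64/89 ≈ -0.71910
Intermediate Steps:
h(N) = 8 - 4*(8 + N)*(15 + N) (h(N) = 8 - 4*(N + 15)*(N + 8) = 8 - 4*(15 + N)*(8 + N) = 8 - 4*(8 + N)*(15 + N))
h(-6)/89 = (-472 - 92*(-6) - 4*(-6)**2)/89 = (-472 + 552 - 4*36)*(1/89) = (-472 + 552 - 144)*(1/89) = -64*1/89 = -64/89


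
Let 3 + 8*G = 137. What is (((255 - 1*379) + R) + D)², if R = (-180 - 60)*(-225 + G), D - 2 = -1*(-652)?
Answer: 2551260100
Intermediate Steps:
G = 67/4 (G = -3/8 + (⅛)*137 = -3/8 + 137/8 = 67/4 ≈ 16.750)
D = 654 (D = 2 - 1*(-652) = 2 + 652 = 654)
R = 49980 (R = (-180 - 60)*(-225 + 67/4) = -240*(-833/4) = 49980)
(((255 - 1*379) + R) + D)² = (((255 - 1*379) + 49980) + 654)² = (((255 - 379) + 49980) + 654)² = ((-124 + 49980) + 654)² = (49856 + 654)² = 50510² = 2551260100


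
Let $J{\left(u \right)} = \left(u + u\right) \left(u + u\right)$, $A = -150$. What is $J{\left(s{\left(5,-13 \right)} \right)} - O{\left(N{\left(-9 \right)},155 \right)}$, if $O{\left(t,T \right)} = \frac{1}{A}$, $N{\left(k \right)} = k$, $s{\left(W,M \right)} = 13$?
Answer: $\frac{101401}{150} \approx 676.01$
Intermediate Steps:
$O{\left(t,T \right)} = - \frac{1}{150}$ ($O{\left(t,T \right)} = \frac{1}{-150} = - \frac{1}{150}$)
$J{\left(u \right)} = 4 u^{2}$ ($J{\left(u \right)} = 2 u 2 u = 4 u^{2}$)
$J{\left(s{\left(5,-13 \right)} \right)} - O{\left(N{\left(-9 \right)},155 \right)} = 4 \cdot 13^{2} - - \frac{1}{150} = 4 \cdot 169 + \frac{1}{150} = 676 + \frac{1}{150} = \frac{101401}{150}$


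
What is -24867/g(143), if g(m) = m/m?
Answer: -24867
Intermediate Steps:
g(m) = 1
-24867/g(143) = -24867/1 = -24867*1 = -24867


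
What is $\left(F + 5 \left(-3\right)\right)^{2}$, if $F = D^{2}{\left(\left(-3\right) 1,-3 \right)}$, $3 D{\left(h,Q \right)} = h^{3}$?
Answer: $4356$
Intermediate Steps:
$D{\left(h,Q \right)} = \frac{h^{3}}{3}$
$F = 81$ ($F = \left(\frac{\left(\left(-3\right) 1\right)^{3}}{3}\right)^{2} = \left(\frac{\left(-3\right)^{3}}{3}\right)^{2} = \left(\frac{1}{3} \left(-27\right)\right)^{2} = \left(-9\right)^{2} = 81$)
$\left(F + 5 \left(-3\right)\right)^{2} = \left(81 + 5 \left(-3\right)\right)^{2} = \left(81 - 15\right)^{2} = 66^{2} = 4356$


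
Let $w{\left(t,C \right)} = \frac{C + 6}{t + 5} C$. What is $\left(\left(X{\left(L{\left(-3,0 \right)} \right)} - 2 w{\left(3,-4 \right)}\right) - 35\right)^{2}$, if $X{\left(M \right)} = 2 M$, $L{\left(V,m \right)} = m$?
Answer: $1089$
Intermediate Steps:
$w{\left(t,C \right)} = \frac{C \left(6 + C\right)}{5 + t}$ ($w{\left(t,C \right)} = \frac{6 + C}{5 + t} C = \frac{C \left(6 + C\right)}{5 + t}$)
$\left(\left(X{\left(L{\left(-3,0 \right)} \right)} - 2 w{\left(3,-4 \right)}\right) - 35\right)^{2} = \left(\left(2 \cdot 0 - 2 \left(- \frac{4 \left(6 - 4\right)}{5 + 3}\right)\right) - 35\right)^{2} = \left(\left(0 - 2 \left(\left(-4\right) \frac{1}{8} \cdot 2\right)\right) - 35\right)^{2} = \left(\left(0 - -2\right) - 35\right)^{2} = \left(\left(0 + 2\right) - 35\right)^{2} = \left(2 - 35\right)^{2} = \left(-33\right)^{2} = 1089$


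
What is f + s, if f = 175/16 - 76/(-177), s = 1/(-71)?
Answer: 2282729/201072 ≈ 11.353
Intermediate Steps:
s = -1/71 ≈ -0.014085
f = 32191/2832 (f = 175*(1/16) - 76*(-1/177) = 175/16 + 76/177 = 32191/2832 ≈ 11.367)
f + s = 32191/2832 - 1/71 = 2282729/201072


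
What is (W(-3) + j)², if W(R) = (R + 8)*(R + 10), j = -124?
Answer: 7921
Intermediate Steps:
W(R) = (8 + R)*(10 + R)
(W(-3) + j)² = ((80 + (-3)² + 18*(-3)) - 124)² = ((80 + 9 - 54) - 124)² = (35 - 124)² = (-89)² = 7921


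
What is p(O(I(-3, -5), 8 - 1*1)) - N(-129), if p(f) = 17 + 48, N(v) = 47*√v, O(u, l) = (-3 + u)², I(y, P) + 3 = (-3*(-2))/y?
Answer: 65 - 47*I*√129 ≈ 65.0 - 533.82*I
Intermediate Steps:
I(y, P) = -3 + 6/y (I(y, P) = -3 + (-3*(-2))/y = -3 + 6/y)
p(f) = 65
p(O(I(-3, -5), 8 - 1*1)) - N(-129) = 65 - 47*√(-129) = 65 - 47*I*√129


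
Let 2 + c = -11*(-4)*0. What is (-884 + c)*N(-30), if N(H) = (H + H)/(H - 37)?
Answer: -53160/67 ≈ -793.43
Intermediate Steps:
N(H) = 2*H/(-37 + H) (N(H) = (2*H)/(-37 + H) = 2*H/(-37 + H))
c = -2 (c = -2 - 11*(-4)*0 = -2 + 44*0 = -2 + 0 = -2)
(-884 + c)*N(-30) = (-884 - 2)*(2*(-30)/(-37 - 30)) = -1772*(-30)/(-67) = -1772*(-30)*(-1)/67 = -886*60/67 = -53160/67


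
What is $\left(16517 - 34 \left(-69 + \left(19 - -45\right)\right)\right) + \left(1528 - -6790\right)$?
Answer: $25005$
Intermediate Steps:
$\left(16517 - 34 \left(-69 + \left(19 - -45\right)\right)\right) + \left(1528 - -6790\right) = \left(16517 - 34 \left(-69 + \left(19 + 45\right)\right)\right) + \left(1528 + 6790\right) = \left(16517 - 34 \left(-69 + 64\right)\right) + 8318 = \left(16517 - -170\right) + 8318 = \left(16517 + 170\right) + 8318 = 16687 + 8318 = 25005$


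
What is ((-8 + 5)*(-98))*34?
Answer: 9996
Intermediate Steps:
((-8 + 5)*(-98))*34 = -3*(-98)*34 = 294*34 = 9996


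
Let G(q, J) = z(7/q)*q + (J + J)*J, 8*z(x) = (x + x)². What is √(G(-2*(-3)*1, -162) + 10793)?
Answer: √2278263/6 ≈ 251.57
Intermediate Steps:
z(x) = x²/2 (z(x) = (x + x)²/8 = (2*x)²/8 = (4*x²)/8 = x²/2)
G(q, J) = 2*J² + 49/(2*q) (G(q, J) = ((7/q)²/2)*q + (J + J)*J = ((49/q²)/2)*q + (2*J)*J = (49/(2*q²))*q + 2*J² = 49/(2*q) + 2*J² = 2*J² + 49/(2*q))
√(G(-2*(-3)*1, -162) + 10793) = √((2*(-162)² + 49/(2*((-2*(-3)*1)))) + 10793) = √((2*26244 + 49/(2*((6*1)))) + 10793) = √((52488 + (49/2)/6) + 10793) = √((52488 + (49/2)*(⅙)) + 10793) = √((52488 + 49/12) + 10793) = √(629905/12 + 10793) = √(759421/12) = √2278263/6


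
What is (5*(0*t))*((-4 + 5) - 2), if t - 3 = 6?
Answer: 0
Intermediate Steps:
t = 9 (t = 3 + 6 = 9)
(5*(0*t))*((-4 + 5) - 2) = (5*(0*9))*((-4 + 5) - 2) = (5*0)*(1 - 2) = 0*(-1) = 0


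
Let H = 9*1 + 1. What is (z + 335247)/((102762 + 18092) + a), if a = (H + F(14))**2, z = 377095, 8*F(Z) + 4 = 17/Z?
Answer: 8935618048/1517161137 ≈ 5.8897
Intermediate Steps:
F(Z) = -1/2 + 17/(8*Z) (F(Z) = -1/2 + (17/Z)/8 = -1/2 + 17/(8*Z))
H = 10 (H = 9 + 1 = 10)
a = 1168561/12544 (a = (10 + (1/8)*(17 - 4*14)/14)**2 = (10 + (1/8)*(1/14)*(17 - 56))**2 = (10 + (1/8)*(1/14)*(-39))**2 = (10 - 39/112)**2 = (1081/112)**2 = 1168561/12544 ≈ 93.157)
(z + 335247)/((102762 + 18092) + a) = (377095 + 335247)/((102762 + 18092) + 1168561/12544) = 712342/(120854 + 1168561/12544) = 712342/(1517161137/12544) = 712342*(12544/1517161137) = 8935618048/1517161137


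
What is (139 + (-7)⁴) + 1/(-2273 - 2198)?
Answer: 11356339/4471 ≈ 2540.0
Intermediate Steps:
(139 + (-7)⁴) + 1/(-2273 - 2198) = (139 + 2401) + 1/(-4471) = 2540 - 1/4471 = 11356339/4471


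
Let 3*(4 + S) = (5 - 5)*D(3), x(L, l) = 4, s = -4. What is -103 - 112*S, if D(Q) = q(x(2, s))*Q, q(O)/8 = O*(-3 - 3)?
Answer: 345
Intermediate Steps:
q(O) = -48*O (q(O) = 8*(O*(-3 - 3)) = 8*(O*(-6)) = 8*(-6*O) = -48*O)
D(Q) = -192*Q (D(Q) = (-48*4)*Q = -192*Q)
S = -4 (S = -4 + ((5 - 5)*(-192*3))/3 = -4 + (0*(-576))/3 = -4 + (⅓)*0 = -4 + 0 = -4)
-103 - 112*S = -103 - 112*(-4) = -103 + 448 = 345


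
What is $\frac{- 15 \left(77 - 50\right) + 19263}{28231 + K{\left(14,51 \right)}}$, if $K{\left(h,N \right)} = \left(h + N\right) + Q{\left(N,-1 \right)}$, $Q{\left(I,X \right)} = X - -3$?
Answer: $\frac{9429}{14149} \approx 0.66641$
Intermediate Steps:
$Q{\left(I,X \right)} = 3 + X$ ($Q{\left(I,X \right)} = X + 3 = 3 + X$)
$K{\left(h,N \right)} = 2 + N + h$ ($K{\left(h,N \right)} = \left(h + N\right) + \left(3 - 1\right) = \left(N + h\right) + 2 = 2 + N + h$)
$\frac{- 15 \left(77 - 50\right) + 19263}{28231 + K{\left(14,51 \right)}} = \frac{- 15 \left(77 - 50\right) + 19263}{28231 + \left(2 + 51 + 14\right)} = \frac{- 15 \left(77 - 50\right) + 19263}{28231 + 67} = \frac{- 15 \left(77 - 50\right) + 19263}{28298} = \left(\left(-15\right) 27 + 19263\right) \frac{1}{28298} = \left(-405 + 19263\right) \frac{1}{28298} = 18858 \cdot \frac{1}{28298} = \frac{9429}{14149}$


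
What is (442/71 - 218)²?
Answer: 226081296/5041 ≈ 44849.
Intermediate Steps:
(442/71 - 218)² = (-15036/71)² = 226081296/5041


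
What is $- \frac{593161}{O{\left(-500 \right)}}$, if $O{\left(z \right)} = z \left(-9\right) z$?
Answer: $\frac{593161}{2250000} \approx 0.26363$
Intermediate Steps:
$O{\left(z \right)} = - 9 z^{2}$ ($O{\left(z \right)} = - 9 z z = - 9 z^{2}$)
$- \frac{593161}{O{\left(-500 \right)}} = - \frac{593161}{\left(-9\right) \left(-500\right)^{2}} = - \frac{593161}{\left(-9\right) 250000} = - \frac{593161}{-2250000} = \left(-593161\right) \left(- \frac{1}{2250000}\right) = \frac{593161}{2250000}$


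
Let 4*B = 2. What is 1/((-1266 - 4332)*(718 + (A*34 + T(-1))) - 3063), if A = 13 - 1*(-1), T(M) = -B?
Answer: -1/6684276 ≈ -1.4960e-7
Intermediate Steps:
B = ½ (B = (¼)*2 = ½ ≈ 0.50000)
T(M) = -½ (T(M) = -1*½ = -½)
A = 14 (A = 13 + 1 = 14)
1/((-1266 - 4332)*(718 + (A*34 + T(-1))) - 3063) = 1/((-1266 - 4332)*(718 + (14*34 - ½)) - 3063) = 1/(-5598*(718 + (476 - ½)) - 3063) = 1/(-5598*(718 + 951/2) - 3063) = 1/(-5598*2387/2 - 3063) = 1/(-6681213 - 3063) = 1/(-6684276) = -1/6684276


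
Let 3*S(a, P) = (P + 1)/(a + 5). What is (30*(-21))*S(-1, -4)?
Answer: 315/2 ≈ 157.50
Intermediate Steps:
S(a, P) = (1 + P)/(3*(5 + a)) (S(a, P) = ((P + 1)/(a + 5))/3 = ((1 + P)/(5 + a))/3 = (1 + P)/(3*(5 + a)))
(30*(-21))*S(-1, -4) = (30*(-21))*((1 - 4)/(3*(5 - 1))) = -210*(-3)/4 = -630*(-1/4) = 315/2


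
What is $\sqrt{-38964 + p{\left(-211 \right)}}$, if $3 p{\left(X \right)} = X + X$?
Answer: $\frac{i \sqrt{351942}}{3} \approx 197.75 i$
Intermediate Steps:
$p{\left(X \right)} = \frac{2 X}{3}$ ($p{\left(X \right)} = \frac{X + X}{3} = \frac{2 X}{3}$)
$\sqrt{-38964 + p{\left(-211 \right)}} = \sqrt{-38964 + \frac{2}{3} \left(-211\right)} = \sqrt{-38964 - \frac{422}{3}} = \sqrt{- \frac{117314}{3}} = \frac{i \sqrt{351942}}{3}$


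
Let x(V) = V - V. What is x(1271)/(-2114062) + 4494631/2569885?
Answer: 4494631/2569885 ≈ 1.7490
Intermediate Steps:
x(V) = 0
x(1271)/(-2114062) + 4494631/2569885 = 0/(-2114062) + 4494631/2569885 = 0*(-1/2114062) + 4494631*(1/2569885) = 0 + 4494631/2569885 = 4494631/2569885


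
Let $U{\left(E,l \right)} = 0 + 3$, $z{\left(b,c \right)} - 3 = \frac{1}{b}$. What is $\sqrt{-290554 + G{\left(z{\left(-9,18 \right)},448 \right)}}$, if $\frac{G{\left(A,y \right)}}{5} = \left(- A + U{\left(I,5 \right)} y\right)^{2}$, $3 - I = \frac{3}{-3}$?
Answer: $\frac{\sqrt{704889626}}{9} \approx 2950.0$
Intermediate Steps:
$I = 4$ ($I = 3 - \frac{3}{-3} = 3 - 3 \left(- \frac{1}{3}\right) = 3 - -1 = 3 + 1 = 4$)
$z{\left(b,c \right)} = 3 + \frac{1}{b}$
$U{\left(E,l \right)} = 3$
$G{\left(A,y \right)} = 5 \left(- A + 3 y\right)^{2}$
$\sqrt{-290554 + G{\left(z{\left(-9,18 \right)},448 \right)}} = \sqrt{-290554 + 5 \left(\left(3 + \frac{1}{-9}\right) - 1344\right)^{2}} = \sqrt{-290554 + 5 \left(\left(3 - \frac{1}{9}\right) - 1344\right)^{2}} = \sqrt{-290554 + 5 \left(\frac{26}{9} - 1344\right)^{2}} = \sqrt{-290554 + 5 \left(- \frac{12070}{9}\right)^{2}} = \sqrt{-290554 + 5 \cdot \frac{145684900}{81}} = \sqrt{-290554 + \frac{728424500}{81}} = \sqrt{\frac{704889626}{81}} = \frac{\sqrt{704889626}}{9}$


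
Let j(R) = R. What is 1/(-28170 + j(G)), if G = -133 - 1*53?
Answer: -1/28356 ≈ -3.5266e-5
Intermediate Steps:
G = -186 (G = -133 - 53 = -186)
1/(-28170 + j(G)) = 1/(-28170 - 186) = 1/(-28356) = -1/28356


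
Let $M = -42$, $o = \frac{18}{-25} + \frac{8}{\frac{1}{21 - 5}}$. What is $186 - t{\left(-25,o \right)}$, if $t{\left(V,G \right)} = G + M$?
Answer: $\frac{2518}{25} \approx 100.72$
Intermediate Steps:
$o = \frac{3182}{25}$ ($o = 18 \left(- \frac{1}{25}\right) + \frac{8}{\frac{1}{16}} = - \frac{18}{25} + 8 \frac{1}{\frac{1}{16}} = - \frac{18}{25} + 8 \cdot 16 = - \frac{18}{25} + 128 = \frac{3182}{25} \approx 127.28$)
$t{\left(V,G \right)} = -42 + G$ ($t{\left(V,G \right)} = G - 42 = -42 + G$)
$186 - t{\left(-25,o \right)} = 186 - \left(-42 + \frac{3182}{25}\right) = 186 - \frac{2132}{25} = \frac{2518}{25}$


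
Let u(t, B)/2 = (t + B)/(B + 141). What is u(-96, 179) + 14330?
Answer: 2292883/160 ≈ 14331.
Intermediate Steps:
u(t, B) = 2*(B + t)/(141 + B) (u(t, B) = 2*((t + B)/(B + 141)) = 2*((B + t)/(141 + B)) = 2*(B + t)/(141 + B))
u(-96, 179) + 14330 = 2*(179 - 96)/(141 + 179) + 14330 = 2*83/320 + 14330 = 2*(1/320)*83 + 14330 = 83/160 + 14330 = 2292883/160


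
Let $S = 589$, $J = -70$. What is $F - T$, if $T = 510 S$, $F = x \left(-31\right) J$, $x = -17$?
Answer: $-337280$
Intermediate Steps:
$F = -36890$ ($F = \left(-17\right) \left(-31\right) \left(-70\right) = 527 \left(-70\right) = -36890$)
$T = 300390$ ($T = 510 \cdot 589 = 300390$)
$F - T = -36890 - 300390 = -337280$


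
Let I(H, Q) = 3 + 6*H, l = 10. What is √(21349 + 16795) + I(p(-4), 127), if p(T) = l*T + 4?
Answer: -213 + 16*√149 ≈ -17.695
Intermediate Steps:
p(T) = 4 + 10*T (p(T) = 10*T + 4 = 4 + 10*T)
√(21349 + 16795) + I(p(-4), 127) = √(21349 + 16795) + (3 + 6*(4 + 10*(-4))) = √38144 + (3 + 6*(4 - 40)) = 16*√149 + (3 + 6*(-36)) = 16*√149 + (3 - 216) = 16*√149 - 213 = -213 + 16*√149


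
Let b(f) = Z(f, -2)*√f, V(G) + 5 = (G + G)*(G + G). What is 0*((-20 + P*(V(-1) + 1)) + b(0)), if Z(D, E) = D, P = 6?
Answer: 0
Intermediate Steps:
V(G) = -5 + 4*G² (V(G) = -5 + (G + G)*(G + G) = -5 + (2*G)*(2*G) = -5 + 4*G²)
b(f) = f^(3/2) (b(f) = f*√f = f^(3/2))
0*((-20 + P*(V(-1) + 1)) + b(0)) = 0*((-20 + 6*((-5 + 4*(-1)²) + 1)) + 0^(3/2)) = 0*((-20 + 6*((-5 + 4*1) + 1)) + 0) = 0*((-20 + 6*((-5 + 4) + 1)) + 0) = 0*((-20 + 6*(-1 + 1)) + 0) = 0*((-20 + 6*0) + 0) = 0*((-20 + 0) + 0) = 0*(-20 + 0) = 0*(-20) = 0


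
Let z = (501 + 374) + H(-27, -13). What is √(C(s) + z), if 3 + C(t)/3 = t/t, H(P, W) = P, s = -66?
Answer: √842 ≈ 29.017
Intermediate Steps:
z = 848 (z = (501 + 374) - 27 = 875 - 27 = 848)
C(t) = -6 (C(t) = -9 + 3*(t/t) = -9 + 3*1 = -9 + 3 = -6)
√(C(s) + z) = √(-6 + 848) = √842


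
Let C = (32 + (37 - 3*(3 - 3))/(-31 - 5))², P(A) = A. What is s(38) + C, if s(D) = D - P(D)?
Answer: 1243225/1296 ≈ 959.28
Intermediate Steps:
C = 1243225/1296 (C = (32 + (37 - 3*0)/(-36))² = (32 + (37 + 0)*(-1/36))² = (32 + 37*(-1/36))² = (32 - 37/36)² = (1115/36)² = 1243225/1296 ≈ 959.28)
s(D) = 0 (s(D) = D - D = 0)
s(38) + C = 0 + 1243225/1296 = 1243225/1296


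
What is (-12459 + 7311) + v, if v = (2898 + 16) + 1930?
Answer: -304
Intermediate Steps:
v = 4844 (v = 2914 + 1930 = 4844)
(-12459 + 7311) + v = (-12459 + 7311) + 4844 = -5148 + 4844 = -304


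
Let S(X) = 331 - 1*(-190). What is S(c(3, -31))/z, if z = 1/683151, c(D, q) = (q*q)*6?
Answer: 355921671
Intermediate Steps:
c(D, q) = 6*q**2 (c(D, q) = q**2*6 = 6*q**2)
S(X) = 521 (S(X) = 331 + 190 = 521)
z = 1/683151 ≈ 1.4638e-6
S(c(3, -31))/z = 521/(1/683151) = 521*683151 = 355921671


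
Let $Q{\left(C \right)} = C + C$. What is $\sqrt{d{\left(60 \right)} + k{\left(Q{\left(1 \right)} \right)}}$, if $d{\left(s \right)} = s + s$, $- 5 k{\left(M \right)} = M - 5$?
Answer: $\frac{3 \sqrt{335}}{5} \approx 10.982$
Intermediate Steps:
$Q{\left(C \right)} = 2 C$
$k{\left(M \right)} = 1 - \frac{M}{5}$ ($k{\left(M \right)} = - \frac{M - 5}{5} = - \frac{-5 + M}{5} = 1 - \frac{M}{5}$)
$d{\left(s \right)} = 2 s$
$\sqrt{d{\left(60 \right)} + k{\left(Q{\left(1 \right)} \right)}} = \sqrt{2 \cdot 60 + \left(1 - \frac{2 \cdot 1}{5}\right)} = \sqrt{120 + \left(1 - \frac{2}{5}\right)} = \sqrt{120 + \frac{3}{5}} = \sqrt{\frac{603}{5}} = \frac{3 \sqrt{335}}{5}$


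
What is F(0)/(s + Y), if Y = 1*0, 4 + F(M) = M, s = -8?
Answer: ½ ≈ 0.50000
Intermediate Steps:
F(M) = -4 + M
Y = 0
F(0)/(s + Y) = (-4 + 0)/(-8 + 0) = -4/(-8) = -4*(-⅛) = ½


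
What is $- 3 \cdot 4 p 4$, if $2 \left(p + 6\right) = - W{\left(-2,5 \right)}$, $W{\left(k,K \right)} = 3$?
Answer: $360$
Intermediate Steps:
$p = - \frac{15}{2}$ ($p = -6 + \frac{\left(-1\right) 3}{2} = -6 + \frac{1}{2} \left(-3\right) = -6 - \frac{3}{2} = - \frac{15}{2} \approx -7.5$)
$- 3 \cdot 4 p 4 = - 3 \cdot 4 \left(- \frac{15}{2}\right) 4 = \left(-3\right) \left(-30\right) 4 = 90 \cdot 4 = 360$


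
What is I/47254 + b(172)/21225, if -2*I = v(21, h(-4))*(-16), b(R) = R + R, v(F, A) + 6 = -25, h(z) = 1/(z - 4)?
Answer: 5495788/501483075 ≈ 0.010959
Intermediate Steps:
h(z) = 1/(-4 + z)
v(F, A) = -31 (v(F, A) = -6 - 25 = -31)
b(R) = 2*R
I = -248 (I = -(-31)*(-16)/2 = -1/2*496 = -248)
I/47254 + b(172)/21225 = -248/47254 + (2*172)/21225 = -248*1/47254 + 344*(1/21225) = -124/23627 + 344/21225 = 5495788/501483075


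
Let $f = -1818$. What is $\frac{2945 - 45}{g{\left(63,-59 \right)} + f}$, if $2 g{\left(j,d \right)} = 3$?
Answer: $- \frac{5800}{3633} \approx -1.5965$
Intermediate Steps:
$g{\left(j,d \right)} = \frac{3}{2}$ ($g{\left(j,d \right)} = \frac{1}{2} \cdot 3 = \frac{3}{2}$)
$\frac{2945 - 45}{g{\left(63,-59 \right)} + f} = \frac{2945 - 45}{\frac{3}{2} - 1818} = \frac{2900}{- \frac{3633}{2}} = 2900 \left(- \frac{2}{3633}\right) = - \frac{5800}{3633}$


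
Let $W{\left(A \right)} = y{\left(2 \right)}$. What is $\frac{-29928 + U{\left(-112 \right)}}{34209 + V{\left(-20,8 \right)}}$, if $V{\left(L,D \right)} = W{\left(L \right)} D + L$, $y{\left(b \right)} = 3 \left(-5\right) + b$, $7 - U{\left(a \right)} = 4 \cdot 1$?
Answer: $- \frac{5985}{6817} \approx -0.87795$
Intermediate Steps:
$U{\left(a \right)} = 3$ ($U{\left(a \right)} = 7 - 4 \cdot 1 = 7 - 4 = 3$)
$y{\left(b \right)} = -15 + b$
$W{\left(A \right)} = -13$ ($W{\left(A \right)} = -15 + 2 = -13$)
$V{\left(L,D \right)} = L - 13 D$ ($V{\left(L,D \right)} = - 13 D + L = L - 13 D$)
$\frac{-29928 + U{\left(-112 \right)}}{34209 + V{\left(-20,8 \right)}} = \frac{-29928 + 3}{34209 - 124} = - \frac{29925}{34209 - 124} = - \frac{29925}{34085} = \left(-29925\right) \frac{1}{34085} = - \frac{5985}{6817}$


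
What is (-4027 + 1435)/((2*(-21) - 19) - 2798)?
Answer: 864/953 ≈ 0.90661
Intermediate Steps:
(-4027 + 1435)/((2*(-21) - 19) - 2798) = -2592/((-42 - 19) - 2798) = -2592/(-61 - 2798) = -2592/(-2859) = -2592*(-1/2859) = 864/953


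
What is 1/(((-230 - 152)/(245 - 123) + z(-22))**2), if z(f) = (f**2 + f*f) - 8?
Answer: 3721/3406940161 ≈ 1.0922e-6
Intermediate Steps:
z(f) = -8 + 2*f**2 (z(f) = (f**2 + f**2) - 8 = 2*f**2 - 8 = -8 + 2*f**2)
1/(((-230 - 152)/(245 - 123) + z(-22))**2) = 1/(((-230 - 152)/(245 - 123) + (-8 + 2*(-22)**2))**2) = 1/((-382/122 + (-8 + 2*484))**2) = 1/((-382*1/122 + (-8 + 968))**2) = 1/((-191/61 + 960)**2) = 1/((58369/61)**2) = 1/(3406940161/3721) = 3721/3406940161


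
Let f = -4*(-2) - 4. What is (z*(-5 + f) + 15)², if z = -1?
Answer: 256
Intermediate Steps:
f = 4 (f = 8 - 4 = 4)
(z*(-5 + f) + 15)² = (-(-5 + 4) + 15)² = (-1*(-1) + 15)² = (1 + 15)² = 16² = 256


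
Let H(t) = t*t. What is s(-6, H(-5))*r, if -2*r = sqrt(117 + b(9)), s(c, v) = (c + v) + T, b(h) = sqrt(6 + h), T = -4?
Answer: -15*sqrt(117 + sqrt(15))/2 ≈ -82.457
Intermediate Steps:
H(t) = t**2
s(c, v) = -4 + c + v (s(c, v) = (c + v) - 4 = -4 + c + v)
r = -sqrt(117 + sqrt(15))/2 (r = -sqrt(117 + sqrt(6 + 9))/2 = -sqrt(117 + sqrt(15))/2 ≈ -5.4971)
s(-6, H(-5))*r = (-4 - 6 + (-5)**2)*(-sqrt(117 + sqrt(15))/2) = (-4 - 6 + 25)*(-sqrt(117 + sqrt(15))/2) = 15*(-sqrt(117 + sqrt(15))/2) = -15*sqrt(117 + sqrt(15))/2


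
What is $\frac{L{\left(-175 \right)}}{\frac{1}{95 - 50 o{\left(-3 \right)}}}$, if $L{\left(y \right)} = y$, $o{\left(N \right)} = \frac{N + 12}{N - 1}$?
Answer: $- \frac{72625}{2} \approx -36313.0$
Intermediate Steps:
$o{\left(N \right)} = \frac{12 + N}{-1 + N}$
$\frac{L{\left(-175 \right)}}{\frac{1}{95 - 50 o{\left(-3 \right)}}} = - \frac{175}{\frac{1}{95 - 50 \frac{12 - 3}{-1 - 3}}} = - \frac{175}{\frac{1}{95 - 50 \frac{1}{-4} \cdot 9}} = - \frac{175}{\frac{1}{95 - 50 \left(\left(- \frac{1}{4}\right) 9\right)}} = - \frac{175}{\frac{1}{95 - - \frac{225}{2}}} = - \frac{175}{\frac{1}{95 + \frac{225}{2}}} = - \frac{175}{\frac{1}{\frac{415}{2}}} = - \frac{175}{\frac{2}{415}} = \left(-175\right) \frac{415}{2} = - \frac{72625}{2}$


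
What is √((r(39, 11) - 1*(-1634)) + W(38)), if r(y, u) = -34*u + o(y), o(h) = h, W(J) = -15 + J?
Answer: √1322 ≈ 36.359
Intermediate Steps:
r(y, u) = y - 34*u (r(y, u) = -34*u + y = y - 34*u)
√((r(39, 11) - 1*(-1634)) + W(38)) = √(((39 - 34*11) - 1*(-1634)) + (-15 + 38)) = √(((39 - 374) + 1634) + 23) = √((-335 + 1634) + 23) = √(1299 + 23) = √1322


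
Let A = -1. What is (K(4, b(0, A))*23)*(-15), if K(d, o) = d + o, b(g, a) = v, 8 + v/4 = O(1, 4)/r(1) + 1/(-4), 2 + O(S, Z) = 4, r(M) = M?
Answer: 7245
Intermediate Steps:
O(S, Z) = 2 (O(S, Z) = -2 + 4 = 2)
v = -25 (v = -32 + 4*(2/1 + 1/(-4)) = -32 + 4*(2*1 + 1*(-¼)) = -32 + 4*(2 - ¼) = -32 + 4*(7/4) = -32 + 7 = -25)
b(g, a) = -25
(K(4, b(0, A))*23)*(-15) = ((4 - 25)*23)*(-15) = -21*23*(-15) = -483*(-15) = 7245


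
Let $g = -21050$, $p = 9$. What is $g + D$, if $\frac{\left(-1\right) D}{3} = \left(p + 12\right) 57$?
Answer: $-24641$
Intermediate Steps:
$D = -3591$ ($D = - 3 \left(9 + 12\right) 57 = - 3 \cdot 21 \cdot 57 = \left(-3\right) 1197 = -3591$)
$g + D = -21050 - 3591 = -24641$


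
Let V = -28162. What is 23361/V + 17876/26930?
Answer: -62843909/379201330 ≈ -0.16573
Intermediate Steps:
23361/V + 17876/26930 = 23361/(-28162) + 17876/26930 = 23361*(-1/28162) + 17876*(1/26930) = -23361/28162 + 8938/13465 = -62843909/379201330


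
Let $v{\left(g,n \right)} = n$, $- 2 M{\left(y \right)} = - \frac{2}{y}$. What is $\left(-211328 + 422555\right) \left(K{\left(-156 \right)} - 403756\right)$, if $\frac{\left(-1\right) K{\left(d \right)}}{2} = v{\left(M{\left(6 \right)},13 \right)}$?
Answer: $-85289660514$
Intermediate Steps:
$M{\left(y \right)} = \frac{1}{y}$ ($M{\left(y \right)} = - \frac{\left(-2\right) \frac{1}{y}}{2} = \frac{1}{y}$)
$K{\left(d \right)} = -26$ ($K{\left(d \right)} = \left(-2\right) 13 = -26$)
$\left(-211328 + 422555\right) \left(K{\left(-156 \right)} - 403756\right) = \left(-211328 + 422555\right) \left(-26 - 403756\right) = 211227 \left(-403782\right) = -85289660514$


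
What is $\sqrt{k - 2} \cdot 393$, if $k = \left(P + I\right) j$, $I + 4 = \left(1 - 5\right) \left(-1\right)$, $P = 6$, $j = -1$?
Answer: $786 i \sqrt{2} \approx 1111.6 i$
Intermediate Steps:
$I = 0$ ($I = -4 + \left(1 - 5\right) \left(-1\right) = -4 - -4 = -4 + 4 = 0$)
$k = -6$ ($k = \left(6 + 0\right) \left(-1\right) = 6 \left(-1\right) = -6$)
$\sqrt{k - 2} \cdot 393 = \sqrt{-6 - 2} \cdot 393 = \sqrt{-8} \cdot 393 = 2 i \sqrt{2} \cdot 393 = 786 i \sqrt{2}$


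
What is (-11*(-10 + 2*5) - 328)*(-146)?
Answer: 47888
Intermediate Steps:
(-11*(-10 + 2*5) - 328)*(-146) = (-11*(-10 + 10) - 328)*(-146) = (-11*0 - 328)*(-146) = (0 - 328)*(-146) = -328*(-146) = 47888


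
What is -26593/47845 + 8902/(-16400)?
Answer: -12314877/11209400 ≈ -1.0986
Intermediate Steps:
-26593/47845 + 8902/(-16400) = -26593*1/47845 + 8902*(-1/16400) = -3799/6835 - 4451/8200 = -12314877/11209400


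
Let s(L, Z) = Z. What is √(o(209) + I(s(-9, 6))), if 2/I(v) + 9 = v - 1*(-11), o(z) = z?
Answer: 3*√93/2 ≈ 14.465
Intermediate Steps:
I(v) = 2/(2 + v) (I(v) = 2/(-9 + (v - 1*(-11))) = 2/(-9 + (v + 11)) = 2/(-9 + (11 + v)) = 2/(2 + v))
√(o(209) + I(s(-9, 6))) = √(209 + 2/(2 + 6)) = √(209 + 2/8) = √(209 + 2*(⅛)) = √(209 + ¼) = √(837/4) = 3*√93/2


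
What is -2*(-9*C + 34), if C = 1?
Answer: -50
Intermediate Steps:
-2*(-9*C + 34) = -2*(-9*1 + 34) = -2*(-9 + 34) = -2*25 = -50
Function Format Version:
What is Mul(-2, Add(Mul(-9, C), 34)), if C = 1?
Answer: -50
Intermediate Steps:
Mul(-2, Add(Mul(-9, C), 34)) = Mul(-2, Add(Mul(-9, 1), 34)) = Mul(-2, Add(-9, 34)) = Mul(-2, 25) = -50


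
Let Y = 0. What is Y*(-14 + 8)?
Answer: 0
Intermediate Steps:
Y*(-14 + 8) = 0*(-14 + 8) = 0*(-6) = 0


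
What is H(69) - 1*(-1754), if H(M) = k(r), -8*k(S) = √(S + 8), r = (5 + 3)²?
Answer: 1754 - 3*√2/4 ≈ 1752.9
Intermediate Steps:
r = 64 (r = 8² = 64)
k(S) = -√(8 + S)/8 (k(S) = -√(S + 8)/8 = -√(8 + S)/8)
H(M) = -3*√2/4 (H(M) = -√(8 + 64)/8 = -3*√2/4)
H(69) - 1*(-1754) = -3*√2/4 - 1*(-1754) = -3*√2/4 + 1754 = 1754 - 3*√2/4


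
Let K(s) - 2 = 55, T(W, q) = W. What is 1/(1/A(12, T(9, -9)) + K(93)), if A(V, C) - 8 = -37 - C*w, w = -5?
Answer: 16/913 ≈ 0.017525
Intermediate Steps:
K(s) = 57 (K(s) = 2 + 55 = 57)
A(V, C) = -29 + 5*C (A(V, C) = 8 + (-37 - C*(-5)) = 8 + (-37 - (-5)*C) = 8 + (-37 + 5*C) = -29 + 5*C)
1/(1/A(12, T(9, -9)) + K(93)) = 1/(1/(-29 + 5*9) + 57) = 1/(1/(-29 + 45) + 57) = 1/(1/16 + 57) = 1/(913/16) = 16/913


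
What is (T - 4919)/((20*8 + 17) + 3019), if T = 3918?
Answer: -1001/3196 ≈ -0.31320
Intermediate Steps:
(T - 4919)/((20*8 + 17) + 3019) = (3918 - 4919)/((20*8 + 17) + 3019) = -1001/((160 + 17) + 3019) = -1001/(177 + 3019) = -1001/3196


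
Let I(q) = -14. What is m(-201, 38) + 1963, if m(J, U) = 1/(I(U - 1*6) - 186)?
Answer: 392599/200 ≈ 1963.0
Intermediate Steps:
m(J, U) = -1/200 (m(J, U) = 1/(-14 - 186) = 1/(-200) = -1/200)
m(-201, 38) + 1963 = -1/200 + 1963 = 392599/200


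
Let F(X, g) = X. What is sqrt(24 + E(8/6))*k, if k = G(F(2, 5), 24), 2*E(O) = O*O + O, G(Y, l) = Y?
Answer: 2*sqrt(230)/3 ≈ 10.111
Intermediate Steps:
E(O) = O/2 + O**2/2 (E(O) = (O*O + O)/2 = (O**2 + O)/2 = (O + O**2)/2 = O/2 + O**2/2)
k = 2
sqrt(24 + E(8/6))*k = sqrt(24 + (8/6)*(1 + 8/6)/2)*2 = sqrt(24 + (8*(1/6))*(1 + 8*(1/6))/2)*2 = sqrt(24 + (1/2)*(4/3)*(1 + 4/3))*2 = sqrt(24 + (1/2)*(4/3)*(7/3))*2 = sqrt(24 + 14/9)*2 = sqrt(230/9)*2 = (sqrt(230)/3)*2 = 2*sqrt(230)/3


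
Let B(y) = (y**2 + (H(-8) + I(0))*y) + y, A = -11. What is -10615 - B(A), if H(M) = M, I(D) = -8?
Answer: -10901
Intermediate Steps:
B(y) = y**2 - 15*y (B(y) = (y**2 + (-8 - 8)*y) + y = (y**2 - 16*y) + y = y**2 - 15*y)
-10615 - B(A) = -10615 - (-11)*(-15 - 11) = -10615 - (-11)*(-26) = -10615 - 1*286 = -10615 - 286 = -10901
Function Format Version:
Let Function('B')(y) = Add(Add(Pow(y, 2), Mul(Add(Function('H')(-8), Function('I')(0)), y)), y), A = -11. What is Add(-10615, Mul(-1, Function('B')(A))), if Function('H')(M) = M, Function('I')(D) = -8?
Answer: -10901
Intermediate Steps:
Function('B')(y) = Add(Pow(y, 2), Mul(-15, y)) (Function('B')(y) = Add(Add(Pow(y, 2), Mul(Add(-8, -8), y)), y) = Add(Add(Pow(y, 2), Mul(-16, y)), y) = Add(Pow(y, 2), Mul(-15, y)))
Add(-10615, Mul(-1, Function('B')(A))) = Add(-10615, Mul(-1, Mul(-11, Add(-15, -11)))) = Add(-10615, Mul(-1, Mul(-11, -26))) = Add(-10615, Mul(-1, 286)) = Add(-10615, -286) = -10901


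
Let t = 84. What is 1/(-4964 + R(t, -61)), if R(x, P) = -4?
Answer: -1/4968 ≈ -0.00020129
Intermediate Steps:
1/(-4964 + R(t, -61)) = 1/(-4964 - 4) = 1/(-4968) = -1/4968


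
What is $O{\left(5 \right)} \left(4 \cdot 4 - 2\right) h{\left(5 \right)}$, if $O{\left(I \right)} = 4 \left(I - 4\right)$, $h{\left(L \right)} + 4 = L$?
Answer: $56$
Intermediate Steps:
$h{\left(L \right)} = -4 + L$
$O{\left(I \right)} = -16 + 4 I$ ($O{\left(I \right)} = 4 \left(-4 + I\right) = -16 + 4 I$)
$O{\left(5 \right)} \left(4 \cdot 4 - 2\right) h{\left(5 \right)} = \left(-16 + 4 \cdot 5\right) \left(4 \cdot 4 - 2\right) \left(-4 + 5\right) = \left(-16 + 20\right) \left(16 - 2\right) 1 = 4 \cdot 14 \cdot 1 = 56 \cdot 1 = 56$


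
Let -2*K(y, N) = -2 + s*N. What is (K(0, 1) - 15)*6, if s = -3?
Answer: -75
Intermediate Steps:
K(y, N) = 1 + 3*N/2 (K(y, N) = -(-2 - 3*N)/2 = 1 + 3*N/2)
(K(0, 1) - 15)*6 = ((1 + (3/2)*1) - 15)*6 = ((1 + 3/2) - 15)*6 = (5/2 - 15)*6 = -25/2*6 = -75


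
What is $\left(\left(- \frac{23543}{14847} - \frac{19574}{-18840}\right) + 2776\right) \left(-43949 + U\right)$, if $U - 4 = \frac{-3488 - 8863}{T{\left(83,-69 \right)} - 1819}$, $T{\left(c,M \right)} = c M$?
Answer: $- \frac{42905440699304895337}{351791350680} \approx -1.2196 \cdot 10^{8}$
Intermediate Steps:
$T{\left(c,M \right)} = M c$
$U = \frac{42535}{7546}$ ($U = 4 + \frac{-3488 - 8863}{\left(-69\right) 83 - 1819} = 4 - \frac{12351}{-5727 - 1819} = 4 - \frac{12351}{-7546} = 4 - - \frac{12351}{7546} = 4 + \frac{12351}{7546} = \frac{42535}{7546} \approx 5.6368$)
$\left(\left(- \frac{23543}{14847} - \frac{19574}{-18840}\right) + 2776\right) \left(-43949 + U\right) = \left(\left(- \frac{23543}{14847} - \frac{19574}{-18840}\right) + 2776\right) \left(-43949 + \frac{42535}{7546}\right) = \left(\left(\left(-23543\right) \frac{1}{14847} - - \frac{9787}{9420}\right) + 2776\right) \left(- \frac{331596619}{7546}\right) = \left(\left(- \frac{23543}{14847} + \frac{9787}{9420}\right) + 2776\right) \left(- \frac{331596619}{7546}\right) = \left(- \frac{25489157}{46619580} + 2776\right) \left(- \frac{331596619}{7546}\right) = \frac{129390464923}{46619580} \left(- \frac{331596619}{7546}\right) = - \frac{42905440699304895337}{351791350680}$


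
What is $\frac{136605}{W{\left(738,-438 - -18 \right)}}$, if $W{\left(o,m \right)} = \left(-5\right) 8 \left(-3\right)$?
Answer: $\frac{9107}{8} \approx 1138.4$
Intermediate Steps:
$W{\left(o,m \right)} = 120$ ($W{\left(o,m \right)} = \left(-40\right) \left(-3\right) = 120$)
$\frac{136605}{W{\left(738,-438 - -18 \right)}} = \frac{136605}{120} = 136605 \cdot \frac{1}{120} = \frac{9107}{8}$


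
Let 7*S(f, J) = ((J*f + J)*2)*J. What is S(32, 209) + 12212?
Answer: 2968430/7 ≈ 4.2406e+5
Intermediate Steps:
S(f, J) = J*(2*J + 2*J*f)/7 (S(f, J) = (((J*f + J)*2)*J)/7 = (((J + J*f)*2)*J)/7 = ((2*J + 2*J*f)*J)/7 = (J*(2*J + 2*J*f))/7 = J*(2*J + 2*J*f)/7)
S(32, 209) + 12212 = (2/7)*209²*(1 + 32) + 12212 = (2/7)*43681*33 + 12212 = 2882946/7 + 12212 = 2968430/7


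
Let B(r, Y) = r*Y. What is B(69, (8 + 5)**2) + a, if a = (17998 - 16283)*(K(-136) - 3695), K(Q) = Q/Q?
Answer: -6323549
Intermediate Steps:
K(Q) = 1
B(r, Y) = Y*r
a = -6335210 (a = (17998 - 16283)*(1 - 3695) = 1715*(-3694) = -6335210)
B(69, (8 + 5)**2) + a = (8 + 5)**2*69 - 6335210 = 13**2*69 - 6335210 = 169*69 - 6335210 = 11661 - 6335210 = -6323549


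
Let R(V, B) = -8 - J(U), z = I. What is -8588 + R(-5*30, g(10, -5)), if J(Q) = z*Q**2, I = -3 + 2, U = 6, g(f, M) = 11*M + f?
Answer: -8560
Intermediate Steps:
g(f, M) = f + 11*M
I = -1
z = -1
J(Q) = -Q**2
R(V, B) = 28 (R(V, B) = -8 - (-1)*6**2 = -8 - (-1)*36 = -8 - 1*(-36) = -8 + 36 = 28)
-8588 + R(-5*30, g(10, -5)) = -8588 + 28 = -8560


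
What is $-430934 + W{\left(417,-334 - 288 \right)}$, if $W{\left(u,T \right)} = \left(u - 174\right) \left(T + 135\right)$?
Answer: $-549275$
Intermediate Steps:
$W{\left(u,T \right)} = \left(-174 + u\right) \left(135 + T\right)$
$-430934 + W{\left(417,-334 - 288 \right)} = -430934 + \left(-23490 - 174 \left(-334 - 288\right) + 135 \cdot 417 + \left(-334 - 288\right) 417\right) = -430934 - 118341 = -549275$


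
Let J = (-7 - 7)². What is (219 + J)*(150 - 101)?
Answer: 20335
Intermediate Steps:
J = 196 (J = (-14)² = 196)
(219 + J)*(150 - 101) = (219 + 196)*(150 - 101) = 415*49 = 20335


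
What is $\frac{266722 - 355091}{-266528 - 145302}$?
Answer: $\frac{88369}{411830} \approx 0.21458$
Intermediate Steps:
$\frac{266722 - 355091}{-266528 - 145302} = - \frac{88369}{-411830} = \left(-88369\right) \left(- \frac{1}{411830}\right) = \frac{88369}{411830}$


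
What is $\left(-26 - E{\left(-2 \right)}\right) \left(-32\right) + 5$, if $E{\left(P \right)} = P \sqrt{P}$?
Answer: $837 - 64 i \sqrt{2} \approx 837.0 - 90.51 i$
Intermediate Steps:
$E{\left(P \right)} = P^{\frac{3}{2}}$
$\left(-26 - E{\left(-2 \right)}\right) \left(-32\right) + 5 = \left(-26 - \left(-2\right)^{\frac{3}{2}}\right) \left(-32\right) + 5 = \left(-26 - - 2 i \sqrt{2}\right) \left(-32\right) + 5 = \left(-26 + 2 i \sqrt{2}\right) \left(-32\right) + 5 = \left(832 - 64 i \sqrt{2}\right) + 5 = 837 - 64 i \sqrt{2}$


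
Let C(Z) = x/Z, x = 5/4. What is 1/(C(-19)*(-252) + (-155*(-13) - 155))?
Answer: 19/35655 ≈ 0.00053288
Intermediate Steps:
x = 5/4 (x = 5*(1/4) = 5/4 ≈ 1.2500)
C(Z) = 5/(4*Z)
1/(C(-19)*(-252) + (-155*(-13) - 155)) = 1/(((5/4)/(-19))*(-252) + (-155*(-13) - 155)) = 1/(((5/4)*(-1/19))*(-252) + (2015 - 155)) = 1/(-5/76*(-252) + 1860) = 1/(315/19 + 1860) = 1/(35655/19) = 19/35655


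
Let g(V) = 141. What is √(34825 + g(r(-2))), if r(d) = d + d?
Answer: √34966 ≈ 186.99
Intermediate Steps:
r(d) = 2*d
√(34825 + g(r(-2))) = √(34825 + 141) = √34966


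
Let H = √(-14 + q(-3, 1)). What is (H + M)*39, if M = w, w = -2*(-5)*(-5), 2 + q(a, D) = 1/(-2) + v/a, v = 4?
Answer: -1950 + 13*I*√642/2 ≈ -1950.0 + 164.7*I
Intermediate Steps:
q(a, D) = -5/2 + 4/a (q(a, D) = -2 + (1/(-2) + 4/a) = -2 + (1*(-½) + 4/a) = -2 + (-½ + 4/a) = -5/2 + 4/a)
w = -50 (w = 10*(-5) = -50)
M = -50
H = I*√642/6 (H = √(-14 + (-5/2 + 4/(-3))) = √(-14 + (-5/2 + 4*(-⅓))) = √(-14 + (-5/2 - 4/3)) = √(-14 - 23/6) = √(-107/6) = I*√642/6 ≈ 4.223*I)
(H + M)*39 = (I*√642/6 - 50)*39 = (-50 + I*√642/6)*39 = -1950 + 13*I*√642/2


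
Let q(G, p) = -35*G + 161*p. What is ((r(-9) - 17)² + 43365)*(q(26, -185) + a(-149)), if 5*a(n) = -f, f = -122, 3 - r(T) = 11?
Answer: -1349199694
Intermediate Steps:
r(T) = -8 (r(T) = 3 - 1*11 = 3 - 11 = -8)
a(n) = 122/5 (a(n) = (-1*(-122))/5 = (⅕)*122 = 122/5)
((r(-9) - 17)² + 43365)*(q(26, -185) + a(-149)) = ((-8 - 17)² + 43365)*((-35*26 + 161*(-185)) + 122/5) = ((-25)² + 43365)*((-910 - 29785) + 122/5) = (625 + 43365)*(-30695 + 122/5) = 43990*(-153353/5) = -1349199694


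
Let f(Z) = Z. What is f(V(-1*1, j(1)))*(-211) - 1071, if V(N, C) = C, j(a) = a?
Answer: -1282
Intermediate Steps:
f(V(-1*1, j(1)))*(-211) - 1071 = 1*(-211) - 1071 = -211 - 1071 = -1282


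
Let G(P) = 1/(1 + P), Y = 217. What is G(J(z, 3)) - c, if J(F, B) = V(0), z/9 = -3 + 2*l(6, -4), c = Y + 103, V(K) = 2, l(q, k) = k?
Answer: -959/3 ≈ -319.67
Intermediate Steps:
c = 320 (c = 217 + 103 = 320)
z = -99 (z = 9*(-3 + 2*(-4)) = 9*(-3 - 8) = 9*(-11) = -99)
J(F, B) = 2
G(P) = 1/(1 + P)
G(J(z, 3)) - c = 1/(1 + 2) - 1*320 = 1/3 - 320 = ⅓ - 320 = -959/3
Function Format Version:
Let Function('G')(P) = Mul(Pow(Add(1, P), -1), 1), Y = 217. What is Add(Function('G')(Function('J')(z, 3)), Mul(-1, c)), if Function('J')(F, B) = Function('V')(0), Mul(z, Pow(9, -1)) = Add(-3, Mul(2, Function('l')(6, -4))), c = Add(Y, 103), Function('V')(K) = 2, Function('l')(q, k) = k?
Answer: Rational(-959, 3) ≈ -319.67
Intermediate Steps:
c = 320 (c = Add(217, 103) = 320)
z = -99 (z = Mul(9, Add(-3, Mul(2, -4))) = Mul(9, Add(-3, -8)) = Mul(9, -11) = -99)
Function('J')(F, B) = 2
Function('G')(P) = Pow(Add(1, P), -1)
Add(Function('G')(Function('J')(z, 3)), Mul(-1, c)) = Add(Pow(Add(1, 2), -1), Mul(-1, 320)) = Add(Pow(3, -1), -320) = Add(Rational(1, 3), -320) = Rational(-959, 3)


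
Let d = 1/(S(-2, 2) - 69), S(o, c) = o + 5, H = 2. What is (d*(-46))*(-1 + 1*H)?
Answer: 23/33 ≈ 0.69697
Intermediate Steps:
S(o, c) = 5 + o
d = -1/66 (d = 1/((5 - 2) - 69) = 1/(3 - 69) = 1/(-66) = -1/66 ≈ -0.015152)
(d*(-46))*(-1 + 1*H) = (-1/66*(-46))*(-1 + 1*2) = 23*(-1 + 2)/33 = (23/33)*1 = 23/33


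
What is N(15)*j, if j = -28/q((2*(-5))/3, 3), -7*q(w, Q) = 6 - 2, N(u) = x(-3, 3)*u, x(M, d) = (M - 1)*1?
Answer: -2940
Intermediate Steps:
x(M, d) = -1 + M (x(M, d) = (-1 + M)*1 = -1 + M)
N(u) = -4*u (N(u) = (-1 - 3)*u = -4*u)
q(w, Q) = -4/7 (q(w, Q) = -(6 - 2)/7 = -1/7*4 = -4/7)
j = 49 (j = -28/(-4/7) = -28*(-7/4) = 49)
N(15)*j = -4*15*49 = -60*49 = -2940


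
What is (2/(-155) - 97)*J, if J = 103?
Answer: -1548811/155 ≈ -9992.3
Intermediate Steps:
(2/(-155) - 97)*J = (2/(-155) - 97)*103 = (2*(-1/155) - 97)*103 = (-2/155 - 97)*103 = -15037/155*103 = -1548811/155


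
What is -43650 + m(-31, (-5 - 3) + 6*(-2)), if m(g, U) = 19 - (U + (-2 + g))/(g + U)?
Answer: -2225234/51 ≈ -43632.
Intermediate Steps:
m(g, U) = 19 - (-2 + U + g)/(U + g)
-43650 + m(-31, (-5 - 3) + 6*(-2)) = -43650 + 2*(1 + 9*((-5 - 3) + 6*(-2)) + 9*(-31))/(((-5 - 3) + 6*(-2)) - 31) = -43650 + 2*(1 + 9*(-8 - 12) - 279)/((-8 - 12) - 31) = -43650 + 2*(1 + 9*(-20) - 279)/(-20 - 31) = -43650 + 2*(1 - 180 - 279)/(-51) = -43650 + 2*(-1/51)*(-458) = -43650 + 916/51 = -2225234/51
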